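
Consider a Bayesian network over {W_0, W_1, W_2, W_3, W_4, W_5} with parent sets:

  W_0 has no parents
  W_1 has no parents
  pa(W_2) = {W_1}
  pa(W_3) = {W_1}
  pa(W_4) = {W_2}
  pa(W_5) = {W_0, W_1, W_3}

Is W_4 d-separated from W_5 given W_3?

We examine all 2 paths between W_4 and W_5:
Path 1: W_4 ← W_2 ← W_1 → W_3 → W_5
  W_3 is a chain here and W_3 is conditioned on, so the path is blocked at W_3.
Path 2: W_4 ← W_2 ← W_1 → W_5
  W_2 is a chain and W_2 is not conditioned on; W_1 is a fork and W_1 is not conditioned on — no node blocks this path, so it is active.
Since the path W_4 ← W_2 ← W_1 → W_5 is active, W_4 and W_5 are not d-separated given {W_3}.

No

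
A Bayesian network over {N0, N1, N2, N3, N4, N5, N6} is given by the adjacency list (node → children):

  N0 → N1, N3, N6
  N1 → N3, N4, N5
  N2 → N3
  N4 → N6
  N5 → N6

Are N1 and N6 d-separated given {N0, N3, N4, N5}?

4 paths connect N1 and N6; each must be blocked for d-separation to hold:
  1. N1 ← N0 → N6 — N0:fork[blocks] ⇒ blocked
  2. N1 → N4 → N6 — N4:chain[blocks] ⇒ blocked
  3. N1 → N3 ← N0 → N6 — N3:collider[open]; N0:fork[blocks] ⇒ blocked
  4. N1 → N5 → N6 — N5:chain[blocks] ⇒ blocked
Since every path is blocked, d-separation holds.

Yes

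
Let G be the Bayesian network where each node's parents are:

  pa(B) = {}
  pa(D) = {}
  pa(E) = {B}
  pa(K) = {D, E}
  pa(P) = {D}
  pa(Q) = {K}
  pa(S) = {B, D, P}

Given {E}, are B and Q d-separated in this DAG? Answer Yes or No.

Yes

Enumerating the 3 paths from B to Q and testing each for blocking by {E}:
Path 1: B → E → K → Q
  E is a chain here and E is conditioned on, so the path is blocked at E.
Path 2: B → S ← P ← D → K → Q
  S is a collider here and neither S nor any of its descendants is conditioned on, so the collider stays closed — the path is blocked at S.
Path 3: B → S ← D → K → Q
  S is a collider here and neither S nor any of its descendants is conditioned on, so the collider stays closed — the path is blocked at S.
All paths are blocked; B ⊥ Q | {E} holds.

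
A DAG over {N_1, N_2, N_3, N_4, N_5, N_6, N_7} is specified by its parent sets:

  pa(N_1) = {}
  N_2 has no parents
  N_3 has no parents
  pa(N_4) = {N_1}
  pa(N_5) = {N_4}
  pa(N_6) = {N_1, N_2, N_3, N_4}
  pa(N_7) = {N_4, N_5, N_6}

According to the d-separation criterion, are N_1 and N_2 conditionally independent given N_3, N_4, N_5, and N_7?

Enumerating the 4 paths from N_1 to N_2 and testing each for blocking by {N_3, N_4, N_5, N_7}:
Path 1: N_1 → N_6 ← N_2
  N_6 is a collider and its descendant N_7 is conditioned on, which opens it — no node blocks this path, so it is active.
Path 2: N_1 → N_4 → N_6 ← N_2
  N_4 is a chain here and N_4 is conditioned on, so the path is blocked at N_4.
Path 3: N_1 → N_4 → N_5 → N_7 ← N_6 ← N_2
  N_4 is a chain here and N_4 is conditioned on, so the path is blocked at N_4.
Path 4: N_1 → N_4 → N_7 ← N_6 ← N_2
  N_4 is a chain here and N_4 is conditioned on, so the path is blocked at N_4.
Since the path N_1 → N_6 ← N_2 is active, N_1 and N_2 are not d-separated given {N_3, N_4, N_5, N_7}.

No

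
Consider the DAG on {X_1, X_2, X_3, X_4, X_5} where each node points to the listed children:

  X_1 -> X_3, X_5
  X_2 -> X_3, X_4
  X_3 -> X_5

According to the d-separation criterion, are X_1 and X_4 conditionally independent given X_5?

We examine all 2 paths between X_1 and X_4:
Path 1: X_1 → X_5 ← X_3 ← X_2 → X_4
  X_5 is a collider and X_5 is conditioned on, which opens it; X_3 is a chain and X_3 is not conditioned on; X_2 is a fork and X_2 is not conditioned on — no node blocks this path, so it is active.
Path 2: X_1 → X_3 ← X_2 → X_4
  X_3 is a collider and its descendant X_5 is conditioned on, which opens it; X_2 is a fork and X_2 is not conditioned on — no node blocks this path, so it is active.
Since the path X_1 → X_5 ← X_3 ← X_2 → X_4 is active, X_1 and X_4 are not d-separated given {X_5}.

No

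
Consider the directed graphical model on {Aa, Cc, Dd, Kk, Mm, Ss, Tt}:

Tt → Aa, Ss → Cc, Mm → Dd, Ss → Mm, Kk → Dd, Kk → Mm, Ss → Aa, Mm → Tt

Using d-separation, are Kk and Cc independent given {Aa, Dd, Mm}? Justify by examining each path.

No

We examine all 4 paths between Kk and Cc:
Path 1: Kk → Dd ← Mm ← Ss → Cc
  Mm is a chain here and Mm is conditioned on, so the path is blocked at Mm.
Path 2: Kk → Dd ← Mm → Tt → Aa ← Ss → Cc
  Mm is a fork here and Mm is conditioned on, so the path is blocked at Mm.
Path 3: Kk → Mm ← Ss → Cc
  Mm is a collider and Mm is conditioned on, which opens it; Ss is a fork and Ss is not conditioned on — no node blocks this path, so it is active.
Path 4: Kk → Mm → Tt → Aa ← Ss → Cc
  Mm is a chain here and Mm is conditioned on, so the path is blocked at Mm.
Because an active path exists, Kk and Cc are not d-separated.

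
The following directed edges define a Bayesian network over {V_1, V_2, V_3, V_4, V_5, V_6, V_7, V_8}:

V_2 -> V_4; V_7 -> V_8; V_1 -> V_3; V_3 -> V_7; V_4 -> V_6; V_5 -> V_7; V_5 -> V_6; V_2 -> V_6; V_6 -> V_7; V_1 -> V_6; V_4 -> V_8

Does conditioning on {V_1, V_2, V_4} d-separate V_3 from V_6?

Yes — V_3 and V_6 are d-separated given {V_1, V_2, V_4}.

We examine all 5 paths between V_3 and V_6:
Path 1: V_3 ← V_1 → V_6
  V_1 is a fork here and V_1 is conditioned on, so the path is blocked at V_1.
Path 2: V_3 → V_7 → V_8 ← V_4 → V_6
  V_8 is a collider here and neither V_8 nor any of its descendants is conditioned on, so the collider stays closed — the path is blocked at V_8.
Path 3: V_3 → V_7 → V_8 ← V_4 ← V_2 → V_6
  V_8 is a collider here and neither V_8 nor any of its descendants is conditioned on, so the collider stays closed — the path is blocked at V_8.
Path 4: V_3 → V_7 ← V_6
  V_7 is a collider here and neither V_7 nor any of its descendants is conditioned on, so the collider stays closed — the path is blocked at V_7.
Path 5: V_3 → V_7 ← V_5 → V_6
  V_7 is a collider here and neither V_7 nor any of its descendants is conditioned on, so the collider stays closed — the path is blocked at V_7.
Since every path is blocked, d-separation holds.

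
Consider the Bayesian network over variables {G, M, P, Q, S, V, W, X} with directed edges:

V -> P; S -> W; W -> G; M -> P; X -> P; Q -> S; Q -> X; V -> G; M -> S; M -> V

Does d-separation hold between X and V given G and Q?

Yes — X and V are d-separated given {G, Q}.

6 paths connect X and V; each must be blocked for d-separation to hold:
Path 1: X → P ← V
  P is a collider here and neither P nor any of its descendants is conditioned on, so the collider stays closed — the path is blocked at P.
Path 2: X → P ← M → S → W → G ← V
  P is a collider here and neither P nor any of its descendants is conditioned on, so the collider stays closed — the path is blocked at P.
Path 3: X → P ← M → V
  P is a collider here and neither P nor any of its descendants is conditioned on, so the collider stays closed — the path is blocked at P.
Path 4: X ← Q → S ← M → P ← V
  Q is a fork here and Q is conditioned on, so the path is blocked at Q.
Path 5: X ← Q → S ← M → V
  Q is a fork here and Q is conditioned on, so the path is blocked at Q.
Path 6: X ← Q → S → W → G ← V
  Q is a fork here and Q is conditioned on, so the path is blocked at Q.
All paths are blocked; X ⊥ V | {G, Q} holds.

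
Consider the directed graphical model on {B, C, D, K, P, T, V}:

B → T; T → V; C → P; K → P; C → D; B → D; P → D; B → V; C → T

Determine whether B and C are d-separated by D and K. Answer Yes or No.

No

We examine all 4 paths between B and C:
Path 1: B → V ← T ← C
  V is a collider here and neither V nor any of its descendants is conditioned on, so the collider stays closed — the path is blocked at V.
Path 2: B → D ← C
  D is a collider and D is conditioned on, which opens it — no node blocks this path, so it is active.
Path 3: B → D ← P ← C
  D is a collider and D is conditioned on, which opens it; P is a chain and P is not conditioned on — no node blocks this path, so it is active.
Path 4: B → T ← C
  T is a collider here and neither T nor any of its descendants is conditioned on, so the collider stays closed — the path is blocked at T.
At least one path is unblocked, so d-separation fails.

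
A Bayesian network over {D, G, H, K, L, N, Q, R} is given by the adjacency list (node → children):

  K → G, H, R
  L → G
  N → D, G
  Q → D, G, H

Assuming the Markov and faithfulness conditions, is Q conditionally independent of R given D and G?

We examine all 3 paths between Q and R:
  1. Q → D ← N → G ← K → R — D:collider[open]; N:fork[open]; G:collider[open]; K:fork[open] ⇒ active
  2. Q → G ← K → R — G:collider[open]; K:fork[open] ⇒ active
  3. Q → H ← K → R — H:collider[blocks]; K:fork[open] ⇒ blocked
Since the path Q → D ← N → G ← K → R is active, Q and R are not d-separated given {D, G}.

No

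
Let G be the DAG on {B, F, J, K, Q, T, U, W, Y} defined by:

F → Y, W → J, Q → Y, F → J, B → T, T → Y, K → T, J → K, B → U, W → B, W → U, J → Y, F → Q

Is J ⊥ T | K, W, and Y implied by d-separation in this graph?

6 paths connect J and T; each must be blocked for d-separation to hold:
  1. J → K → T — K:chain[blocks] ⇒ blocked
  2. J ← W → B → T — W:fork[blocks]; B:chain[open] ⇒ blocked
  3. J ← W → U ← B → T — W:fork[blocks]; U:collider[blocks]; B:fork[open] ⇒ blocked
  4. J ← F → Y ← T — F:fork[open]; Y:collider[open] ⇒ active
  5. J ← F → Q → Y ← T — F:fork[open]; Q:chain[open]; Y:collider[open] ⇒ active
  6. J → Y ← T — Y:collider[open] ⇒ active
Since the path J ← F → Y ← T is active, J and T are not d-separated given {K, W, Y}.

No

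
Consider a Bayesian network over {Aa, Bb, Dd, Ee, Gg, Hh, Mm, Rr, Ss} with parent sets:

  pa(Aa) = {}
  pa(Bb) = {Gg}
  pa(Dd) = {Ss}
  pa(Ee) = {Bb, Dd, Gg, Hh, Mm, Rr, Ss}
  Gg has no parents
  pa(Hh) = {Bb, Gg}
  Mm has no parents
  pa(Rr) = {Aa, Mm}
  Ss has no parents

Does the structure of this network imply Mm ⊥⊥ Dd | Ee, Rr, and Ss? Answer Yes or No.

There are 4 undirected paths between Mm and Dd; checking each against the conditioning set {Ee, Rr, Ss}:
Path 1: Mm → Ee ← Dd
  Ee is a collider and Ee is conditioned on, which opens it — no node blocks this path, so it is active.
Path 2: Mm → Ee ← Ss → Dd
  Ss is a fork here and Ss is conditioned on, so the path is blocked at Ss.
Path 3: Mm → Rr → Ee ← Dd
  Rr is a chain here and Rr is conditioned on, so the path is blocked at Rr.
Path 4: Mm → Rr → Ee ← Ss → Dd
  Rr is a chain here and Rr is conditioned on, so the path is blocked at Rr.
At least one path is unblocked, so d-separation fails.

No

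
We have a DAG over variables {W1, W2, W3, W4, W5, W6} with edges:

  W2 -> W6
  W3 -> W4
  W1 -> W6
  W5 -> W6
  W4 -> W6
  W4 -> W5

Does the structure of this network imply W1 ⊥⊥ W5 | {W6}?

No

There are 2 undirected paths between W1 and W5; checking each against the conditioning set {W6}:
Path 1: W1 → W6 ← W5
  W6 is a collider and W6 is conditioned on, which opens it — no node blocks this path, so it is active.
Path 2: W1 → W6 ← W4 → W5
  W6 is a collider and W6 is conditioned on, which opens it; W4 is a fork and W4 is not conditioned on — no node blocks this path, so it is active.
Since the path W1 → W6 ← W5 is active, W1 and W5 are not d-separated given {W6}.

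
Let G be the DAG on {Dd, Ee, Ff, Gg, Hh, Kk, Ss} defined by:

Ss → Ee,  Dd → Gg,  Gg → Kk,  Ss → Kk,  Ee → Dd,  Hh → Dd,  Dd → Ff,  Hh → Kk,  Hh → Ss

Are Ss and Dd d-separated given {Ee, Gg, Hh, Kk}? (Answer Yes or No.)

Yes

Enumerating the 5 paths from Ss to Dd and testing each for blocking by {Ee, Gg, Hh, Kk}:
Path 1: Ss → Ee → Dd
  Ee is a chain here and Ee is conditioned on, so the path is blocked at Ee.
Path 2: Ss ← Hh → Dd
  Hh is a fork here and Hh is conditioned on, so the path is blocked at Hh.
Path 3: Ss ← Hh → Kk ← Gg ← Dd
  Hh is a fork here and Hh is conditioned on, so the path is blocked at Hh.
Path 4: Ss → Kk ← Hh → Dd
  Hh is a fork here and Hh is conditioned on, so the path is blocked at Hh.
Path 5: Ss → Kk ← Gg ← Dd
  Gg is a chain here and Gg is conditioned on, so the path is blocked at Gg.
Every path is blocked, so Ss and Dd are d-separated given {Ee, Gg, Hh, Kk}.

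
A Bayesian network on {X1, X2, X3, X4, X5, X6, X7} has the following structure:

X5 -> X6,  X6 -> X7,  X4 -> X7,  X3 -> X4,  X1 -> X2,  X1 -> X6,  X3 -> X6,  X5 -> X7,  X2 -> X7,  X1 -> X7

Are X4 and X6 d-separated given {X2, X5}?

Enumerating the 5 paths from X4 to X6 and testing each for blocking by {X2, X5}:
Path 1: X4 → X7 ← X5 → X6
  X7 is a collider here and neither X7 nor any of its descendants is conditioned on, so the collider stays closed — the path is blocked at X7.
Path 2: X4 → X7 ← X6
  X7 is a collider here and neither X7 nor any of its descendants is conditioned on, so the collider stays closed — the path is blocked at X7.
Path 3: X4 → X7 ← X1 → X6
  X7 is a collider here and neither X7 nor any of its descendants is conditioned on, so the collider stays closed — the path is blocked at X7.
Path 4: X4 → X7 ← X2 ← X1 → X6
  X7 is a collider here and neither X7 nor any of its descendants is conditioned on, so the collider stays closed — the path is blocked at X7.
Path 5: X4 ← X3 → X6
  X3 is a fork and X3 is not conditioned on — no node blocks this path, so it is active.
At least one path is unblocked, so d-separation fails.

No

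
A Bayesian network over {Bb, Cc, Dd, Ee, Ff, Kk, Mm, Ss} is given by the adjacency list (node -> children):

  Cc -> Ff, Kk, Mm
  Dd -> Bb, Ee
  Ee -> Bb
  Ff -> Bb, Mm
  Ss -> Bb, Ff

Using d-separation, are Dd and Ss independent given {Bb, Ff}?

No — Dd and Ss are not d-separated given {Bb, Ff}.

4 paths connect Dd and Ss; each must be blocked for d-separation to hold:
Path 1: Dd → Ee → Bb ← Ff ← Ss
  Ff is a chain here and Ff is conditioned on, so the path is blocked at Ff.
Path 2: Dd → Ee → Bb ← Ss
  Ee is a chain and Ee is not conditioned on; Bb is a collider and Bb is conditioned on, which opens it — no node blocks this path, so it is active.
Path 3: Dd → Bb ← Ff ← Ss
  Ff is a chain here and Ff is conditioned on, so the path is blocked at Ff.
Path 4: Dd → Bb ← Ss
  Bb is a collider and Bb is conditioned on, which opens it — no node blocks this path, so it is active.
Because an active path exists, Dd and Ss are not d-separated.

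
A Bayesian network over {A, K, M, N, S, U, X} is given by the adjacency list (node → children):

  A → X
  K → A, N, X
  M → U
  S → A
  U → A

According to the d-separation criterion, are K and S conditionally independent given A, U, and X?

No

2 paths connect K and S; each must be blocked for d-separation to hold:
Path 1: K → A ← S
  A is a collider and A is conditioned on, which opens it — no node blocks this path, so it is active.
Path 2: K → X ← A ← S
  A is a chain here and A is conditioned on, so the path is blocked at A.
Since the path K → A ← S is active, K and S are not d-separated given {A, U, X}.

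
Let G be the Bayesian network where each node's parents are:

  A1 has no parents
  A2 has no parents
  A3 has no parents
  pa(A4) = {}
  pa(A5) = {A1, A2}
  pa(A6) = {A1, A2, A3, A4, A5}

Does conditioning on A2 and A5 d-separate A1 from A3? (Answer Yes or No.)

3 paths connect A1 and A3; each must be blocked for d-separation to hold:
Path 1: A1 → A6 ← A3
  A6 is a collider here and neither A6 nor any of its descendants is conditioned on, so the collider stays closed — the path is blocked at A6.
Path 2: A1 → A5 ← A2 → A6 ← A3
  A2 is a fork here and A2 is conditioned on, so the path is blocked at A2.
Path 3: A1 → A5 → A6 ← A3
  A5 is a chain here and A5 is conditioned on, so the path is blocked at A5.
All paths are blocked; A1 ⊥ A3 | {A2, A5} holds.

Yes — A1 and A3 are d-separated given {A2, A5}.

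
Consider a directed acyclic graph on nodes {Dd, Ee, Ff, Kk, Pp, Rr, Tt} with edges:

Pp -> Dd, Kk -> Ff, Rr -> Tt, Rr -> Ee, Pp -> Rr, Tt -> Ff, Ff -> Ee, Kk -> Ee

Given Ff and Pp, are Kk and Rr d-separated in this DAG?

There are 4 undirected paths between Kk and Rr; checking each against the conditioning set {Ff, Pp}:
Path 1: Kk → Ff ← Tt ← Rr
  Ff is a collider and Ff is conditioned on, which opens it; Tt is a chain and Tt is not conditioned on — no node blocks this path, so it is active.
Path 2: Kk → Ff → Ee ← Rr
  Ff is a chain here and Ff is conditioned on, so the path is blocked at Ff.
Path 3: Kk → Ee ← Ff ← Tt ← Rr
  Ee is a collider here and neither Ee nor any of its descendants is conditioned on, so the collider stays closed — the path is blocked at Ee.
Path 4: Kk → Ee ← Rr
  Ee is a collider here and neither Ee nor any of its descendants is conditioned on, so the collider stays closed — the path is blocked at Ee.
At least one path is unblocked, so d-separation fails.

No — Kk and Rr are not d-separated given {Ff, Pp}.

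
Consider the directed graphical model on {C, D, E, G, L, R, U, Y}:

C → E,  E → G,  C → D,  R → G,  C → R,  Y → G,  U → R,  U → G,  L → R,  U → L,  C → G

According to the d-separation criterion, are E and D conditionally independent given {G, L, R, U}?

No

Enumerating the 5 paths from E to D and testing each for blocking by {G, L, R, U}:
Path 1: E → G ← U → R ← C → D
  U is a fork here and U is conditioned on, so the path is blocked at U.
Path 2: E → G ← U → L → R ← C → D
  U is a fork here and U is conditioned on, so the path is blocked at U.
Path 3: E → G ← R ← C → D
  R is a chain here and R is conditioned on, so the path is blocked at R.
Path 4: E → G ← C → D
  G is a collider and G is conditioned on, which opens it; C is a fork and C is not conditioned on — no node blocks this path, so it is active.
Path 5: E ← C → D
  C is a fork and C is not conditioned on — no node blocks this path, so it is active.
Because an active path exists, E and D are not d-separated.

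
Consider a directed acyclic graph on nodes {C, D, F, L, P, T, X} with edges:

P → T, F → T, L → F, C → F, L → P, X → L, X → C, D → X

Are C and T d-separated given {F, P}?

We examine all 4 paths between C and T:
Path 1: C ← X → L → F → T
  F is a chain here and F is conditioned on, so the path is blocked at F.
Path 2: C ← X → L → P → T
  P is a chain here and P is conditioned on, so the path is blocked at P.
Path 3: C → F ← L → P → T
  P is a chain here and P is conditioned on, so the path is blocked at P.
Path 4: C → F → T
  F is a chain here and F is conditioned on, so the path is blocked at F.
All paths are blocked; C ⊥ T | {F, P} holds.

Yes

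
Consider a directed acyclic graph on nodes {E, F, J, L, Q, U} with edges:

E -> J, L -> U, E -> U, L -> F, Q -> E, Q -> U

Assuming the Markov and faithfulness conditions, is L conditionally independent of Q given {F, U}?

Enumerating the 2 paths from L to Q and testing each for blocking by {F, U}:
Path 1: L → U ← Q
  U is a collider and U is conditioned on, which opens it — no node blocks this path, so it is active.
Path 2: L → U ← E ← Q
  U is a collider and U is conditioned on, which opens it; E is a chain and E is not conditioned on — no node blocks this path, so it is active.
Since the path L → U ← Q is active, L and Q are not d-separated given {F, U}.

No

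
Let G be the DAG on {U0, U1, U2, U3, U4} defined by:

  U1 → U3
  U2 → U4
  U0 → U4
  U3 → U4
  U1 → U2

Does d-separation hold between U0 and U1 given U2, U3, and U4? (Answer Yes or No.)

Enumerating the 2 paths from U0 to U1 and testing each for blocking by {U2, U3, U4}:
Path 1: U0 → U4 ← U3 ← U1
  U3 is a chain here and U3 is conditioned on, so the path is blocked at U3.
Path 2: U0 → U4 ← U2 ← U1
  U2 is a chain here and U2 is conditioned on, so the path is blocked at U2.
Every path is blocked, so U0 and U1 are d-separated given {U2, U3, U4}.

Yes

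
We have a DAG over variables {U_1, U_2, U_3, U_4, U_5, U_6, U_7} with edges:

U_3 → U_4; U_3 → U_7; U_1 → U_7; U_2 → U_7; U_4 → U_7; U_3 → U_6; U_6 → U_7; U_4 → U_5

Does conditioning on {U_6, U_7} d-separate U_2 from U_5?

Enumerating the 3 paths from U_2 to U_5 and testing each for blocking by {U_6, U_7}:
Path 1: U_2 → U_7 ← U_6 ← U_3 → U_4 → U_5
  U_6 is a chain here and U_6 is conditioned on, so the path is blocked at U_6.
Path 2: U_2 → U_7 ← U_3 → U_4 → U_5
  U_7 is a collider and U_7 is conditioned on, which opens it; U_3 is a fork and U_3 is not conditioned on; U_4 is a chain and U_4 is not conditioned on — no node blocks this path, so it is active.
Path 3: U_2 → U_7 ← U_4 → U_5
  U_7 is a collider and U_7 is conditioned on, which opens it; U_4 is a fork and U_4 is not conditioned on — no node blocks this path, so it is active.
At least one path is unblocked, so d-separation fails.

No — U_2 and U_5 are not d-separated given {U_6, U_7}.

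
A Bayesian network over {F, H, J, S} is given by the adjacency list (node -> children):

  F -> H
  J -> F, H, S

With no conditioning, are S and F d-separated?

We examine all 2 paths between S and F:
Path 1: S ← J → F
  J is a fork and J is not conditioned on — no node blocks this path, so it is active.
Path 2: S ← J → H ← F
  H is a collider here and neither H nor any of its descendants is conditioned on, so the collider stays closed — the path is blocked at H.
Because an active path exists, S and F are not d-separated.

No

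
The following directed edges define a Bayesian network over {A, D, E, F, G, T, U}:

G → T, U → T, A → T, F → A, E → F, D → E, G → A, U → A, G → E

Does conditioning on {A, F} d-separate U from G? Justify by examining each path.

We examine all 6 paths between U and G:
Path 1: U → A ← G
  A is a collider and A is conditioned on, which opens it — no node blocks this path, so it is active.
Path 2: U → A ← F ← E ← G
  F is a chain here and F is conditioned on, so the path is blocked at F.
Path 3: U → A → T ← G
  A is a chain here and A is conditioned on, so the path is blocked at A.
Path 4: U → T ← G
  T is a collider here and neither T nor any of its descendants is conditioned on, so the collider stays closed — the path is blocked at T.
Path 5: U → T ← A ← G
  T is a collider here and neither T nor any of its descendants is conditioned on, so the collider stays closed — the path is blocked at T.
Path 6: U → T ← A ← F ← E ← G
  T is a collider here and neither T nor any of its descendants is conditioned on, so the collider stays closed — the path is blocked at T.
At least one path is unblocked, so d-separation fails.

No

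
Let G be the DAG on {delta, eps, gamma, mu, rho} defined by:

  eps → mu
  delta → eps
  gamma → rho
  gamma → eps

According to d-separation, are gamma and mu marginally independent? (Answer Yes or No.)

There is one path between gamma and mu:
Path 1: gamma → eps → mu
  eps is a chain and eps is not conditioned on — no node blocks this path, so it is active.
Since the path gamma → eps → mu is active, gamma and mu are not d-separated given ∅.

No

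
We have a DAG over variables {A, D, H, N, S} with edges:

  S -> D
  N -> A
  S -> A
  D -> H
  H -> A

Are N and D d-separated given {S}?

There are 2 undirected paths between N and D; checking each against the conditioning set {S}:
Path 1: N → A ← H ← D
  A is a collider here and neither A nor any of its descendants is conditioned on, so the collider stays closed — the path is blocked at A.
Path 2: N → A ← S → D
  A is a collider here and neither A nor any of its descendants is conditioned on, so the collider stays closed — the path is blocked at A.
All paths are blocked; N ⊥ D | {S} holds.

Yes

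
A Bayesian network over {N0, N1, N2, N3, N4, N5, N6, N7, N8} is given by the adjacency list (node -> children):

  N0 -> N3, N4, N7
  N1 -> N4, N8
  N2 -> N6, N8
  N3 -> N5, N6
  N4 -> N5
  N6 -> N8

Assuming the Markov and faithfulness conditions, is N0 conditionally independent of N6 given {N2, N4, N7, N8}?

6 paths connect N0 and N6; each must be blocked for d-separation to hold:
  1. N0 → N4 → N5 ← N3 → N6 — N4:chain[blocks]; N5:collider[blocks]; N3:fork[open] ⇒ blocked
  2. N0 → N4 ← N1 → N8 ← N6 — N4:collider[open]; N1:fork[open]; N8:collider[open] ⇒ active
  3. N0 → N4 ← N1 → N8 ← N2 → N6 — N4:collider[open]; N1:fork[open]; N8:collider[open]; N2:fork[blocks] ⇒ blocked
  4. N0 → N3 → N6 — N3:chain[open] ⇒ active
  5. N0 → N3 → N5 ← N4 ← N1 → N8 ← N6 — N3:chain[open]; N5:collider[blocks]; N4:chain[blocks]; N1:fork[open]; N8:collider[open] ⇒ blocked
  6. N0 → N3 → N5 ← N4 ← N1 → N8 ← N2 → N6 — N3:chain[open]; N5:collider[blocks]; N4:chain[blocks]; N1:fork[open]; N8:collider[open]; N2:fork[blocks] ⇒ blocked
Because an active path exists, N0 and N6 are not d-separated.

No — N0 and N6 are not d-separated given {N2, N4, N7, N8}.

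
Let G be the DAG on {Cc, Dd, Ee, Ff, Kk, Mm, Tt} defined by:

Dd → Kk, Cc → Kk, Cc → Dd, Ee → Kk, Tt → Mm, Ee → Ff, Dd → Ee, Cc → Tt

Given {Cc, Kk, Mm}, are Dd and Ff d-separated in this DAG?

No

There are 3 undirected paths between Dd and Ff; checking each against the conditioning set {Cc, Kk, Mm}:
  1. Dd → Kk ← Ee → Ff — Kk:collider[open]; Ee:fork[open] ⇒ active
  2. Dd ← Cc → Kk ← Ee → Ff — Cc:fork[blocks]; Kk:collider[open]; Ee:fork[open] ⇒ blocked
  3. Dd → Ee → Ff — Ee:chain[open] ⇒ active
Because an active path exists, Dd and Ff are not d-separated.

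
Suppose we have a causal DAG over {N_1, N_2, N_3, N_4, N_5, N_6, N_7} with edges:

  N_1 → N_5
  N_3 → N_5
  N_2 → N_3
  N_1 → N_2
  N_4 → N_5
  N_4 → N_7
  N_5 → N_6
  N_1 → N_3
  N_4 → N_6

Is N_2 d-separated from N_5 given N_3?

There are 4 undirected paths between N_2 and N_5; checking each against the conditioning set {N_3}:
Path 1: N_2 ← N_1 → N_5
  N_1 is a fork and N_1 is not conditioned on — no node blocks this path, so it is active.
Path 2: N_2 ← N_1 → N_3 → N_5
  N_3 is a chain here and N_3 is conditioned on, so the path is blocked at N_3.
Path 3: N_2 → N_3 ← N_1 → N_5
  N_3 is a collider and N_3 is conditioned on, which opens it; N_1 is a fork and N_1 is not conditioned on — no node blocks this path, so it is active.
Path 4: N_2 → N_3 → N_5
  N_3 is a chain here and N_3 is conditioned on, so the path is blocked at N_3.
At least one path is unblocked, so d-separation fails.

No — N_2 and N_5 are not d-separated given {N_3}.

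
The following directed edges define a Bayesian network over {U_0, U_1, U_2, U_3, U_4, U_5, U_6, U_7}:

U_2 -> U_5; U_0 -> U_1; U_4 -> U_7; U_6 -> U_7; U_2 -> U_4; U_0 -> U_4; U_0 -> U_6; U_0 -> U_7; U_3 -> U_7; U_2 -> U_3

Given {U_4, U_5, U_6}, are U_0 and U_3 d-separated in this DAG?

There are 6 undirected paths between U_0 and U_3; checking each against the conditioning set {U_4, U_5, U_6}:
Path 1: U_0 → U_4 ← U_2 → U_3
  U_4 is a collider and U_4 is conditioned on, which opens it; U_2 is a fork and U_2 is not conditioned on — no node blocks this path, so it is active.
Path 2: U_0 → U_4 → U_7 ← U_3
  U_4 is a chain here and U_4 is conditioned on, so the path is blocked at U_4.
Path 3: U_0 → U_7 ← U_3
  U_7 is a collider here and neither U_7 nor any of its descendants is conditioned on, so the collider stays closed — the path is blocked at U_7.
Path 4: U_0 → U_7 ← U_4 ← U_2 → U_3
  U_7 is a collider here and neither U_7 nor any of its descendants is conditioned on, so the collider stays closed — the path is blocked at U_7.
Path 5: U_0 → U_6 → U_7 ← U_3
  U_6 is a chain here and U_6 is conditioned on, so the path is blocked at U_6.
Path 6: U_0 → U_6 → U_7 ← U_4 ← U_2 → U_3
  U_6 is a chain here and U_6 is conditioned on, so the path is blocked at U_6.
Because an active path exists, U_0 and U_3 are not d-separated.

No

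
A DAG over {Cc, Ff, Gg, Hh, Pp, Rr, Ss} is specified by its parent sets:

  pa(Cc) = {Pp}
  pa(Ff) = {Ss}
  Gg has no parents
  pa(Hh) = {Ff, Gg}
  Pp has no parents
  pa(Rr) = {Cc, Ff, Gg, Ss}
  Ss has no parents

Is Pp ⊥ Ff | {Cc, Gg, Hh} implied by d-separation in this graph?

There are 3 undirected paths between Pp and Ff; checking each against the conditioning set {Cc, Gg, Hh}:
  1. Pp → Cc → Rr ← Ss → Ff — Cc:chain[blocks]; Rr:collider[blocks]; Ss:fork[open] ⇒ blocked
  2. Pp → Cc → Rr ← Gg → Hh ← Ff — Cc:chain[blocks]; Rr:collider[blocks]; Gg:fork[blocks]; Hh:collider[open] ⇒ blocked
  3. Pp → Cc → Rr ← Ff — Cc:chain[blocks]; Rr:collider[blocks] ⇒ blocked
Since every path is blocked, d-separation holds.

Yes — Pp and Ff are d-separated given {Cc, Gg, Hh}.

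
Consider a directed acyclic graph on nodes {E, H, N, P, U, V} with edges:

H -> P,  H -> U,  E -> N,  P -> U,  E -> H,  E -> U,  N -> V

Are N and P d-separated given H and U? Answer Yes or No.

No — N and P are not d-separated given {H, U}.

There are 4 undirected paths between N and P; checking each against the conditioning set {H, U}:
Path 1: N ← E → U ← H → P
  H is a fork here and H is conditioned on, so the path is blocked at H.
Path 2: N ← E → U ← P
  E is a fork and E is not conditioned on; U is a collider and U is conditioned on, which opens it — no node blocks this path, so it is active.
Path 3: N ← E → H → U ← P
  H is a chain here and H is conditioned on, so the path is blocked at H.
Path 4: N ← E → H → P
  H is a chain here and H is conditioned on, so the path is blocked at H.
At least one path is unblocked, so d-separation fails.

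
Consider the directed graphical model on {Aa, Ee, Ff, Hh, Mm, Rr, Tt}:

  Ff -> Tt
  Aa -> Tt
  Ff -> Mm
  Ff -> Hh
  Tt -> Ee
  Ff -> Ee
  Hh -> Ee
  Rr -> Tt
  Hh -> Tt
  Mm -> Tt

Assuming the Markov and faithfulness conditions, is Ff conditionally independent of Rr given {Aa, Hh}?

Yes

6 paths connect Ff and Rr; each must be blocked for d-separation to hold:
  1. Ff → Tt ← Rr — Tt:collider[blocks] ⇒ blocked
  2. Ff → Hh → Tt ← Rr — Hh:chain[blocks]; Tt:collider[blocks] ⇒ blocked
  3. Ff → Hh → Ee ← Tt ← Rr — Hh:chain[blocks]; Ee:collider[blocks]; Tt:chain[open] ⇒ blocked
  4. Ff → Mm → Tt ← Rr — Mm:chain[open]; Tt:collider[blocks] ⇒ blocked
  5. Ff → Ee ← Tt ← Rr — Ee:collider[blocks]; Tt:chain[open] ⇒ blocked
  6. Ff → Ee ← Hh → Tt ← Rr — Ee:collider[blocks]; Hh:fork[blocks]; Tt:collider[blocks] ⇒ blocked
Every path is blocked, so Ff and Rr are d-separated given {Aa, Hh}.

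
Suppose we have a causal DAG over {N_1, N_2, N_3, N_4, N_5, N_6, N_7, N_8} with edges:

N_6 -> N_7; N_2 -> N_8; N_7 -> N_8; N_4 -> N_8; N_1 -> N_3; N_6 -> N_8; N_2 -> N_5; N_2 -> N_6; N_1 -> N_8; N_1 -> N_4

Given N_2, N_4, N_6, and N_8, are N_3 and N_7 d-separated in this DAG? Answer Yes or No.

No — N_3 and N_7 are not d-separated given {N_2, N_4, N_6, N_8}.

There are 6 undirected paths between N_3 and N_7; checking each against the conditioning set {N_2, N_4, N_6, N_8}:
  1. N_3 ← N_1 → N_8 ← N_2 → N_6 → N_7 — N_1:fork[open]; N_8:collider[open]; N_2:fork[blocks]; N_6:chain[blocks] ⇒ blocked
  2. N_3 ← N_1 → N_8 ← N_7 — N_1:fork[open]; N_8:collider[open] ⇒ active
  3. N_3 ← N_1 → N_8 ← N_6 → N_7 — N_1:fork[open]; N_8:collider[open]; N_6:fork[blocks] ⇒ blocked
  4. N_3 ← N_1 → N_4 → N_8 ← N_2 → N_6 → N_7 — N_1:fork[open]; N_4:chain[blocks]; N_8:collider[open]; N_2:fork[blocks]; N_6:chain[blocks] ⇒ blocked
  5. N_3 ← N_1 → N_4 → N_8 ← N_7 — N_1:fork[open]; N_4:chain[blocks]; N_8:collider[open] ⇒ blocked
  6. N_3 ← N_1 → N_4 → N_8 ← N_6 → N_7 — N_1:fork[open]; N_4:chain[blocks]; N_8:collider[open]; N_6:fork[blocks] ⇒ blocked
Since the path N_3 ← N_1 → N_8 ← N_7 is active, N_3 and N_7 are not d-separated given {N_2, N_4, N_6, N_8}.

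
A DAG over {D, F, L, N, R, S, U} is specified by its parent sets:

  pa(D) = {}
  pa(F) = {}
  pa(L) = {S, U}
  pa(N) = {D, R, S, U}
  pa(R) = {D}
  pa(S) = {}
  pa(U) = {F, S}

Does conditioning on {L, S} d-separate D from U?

Enumerating the 6 paths from D to U and testing each for blocking by {L, S}:
  1. D → R → N ← U — R:chain[open]; N:collider[blocks] ⇒ blocked
  2. D → R → N ← S → U — R:chain[open]; N:collider[blocks]; S:fork[blocks] ⇒ blocked
  3. D → R → N ← S → L ← U — R:chain[open]; N:collider[blocks]; S:fork[blocks]; L:collider[open] ⇒ blocked
  4. D → N ← U — N:collider[blocks] ⇒ blocked
  5. D → N ← S → U — N:collider[blocks]; S:fork[blocks] ⇒ blocked
  6. D → N ← S → L ← U — N:collider[blocks]; S:fork[blocks]; L:collider[open] ⇒ blocked
All paths are blocked; D ⊥ U | {L, S} holds.

Yes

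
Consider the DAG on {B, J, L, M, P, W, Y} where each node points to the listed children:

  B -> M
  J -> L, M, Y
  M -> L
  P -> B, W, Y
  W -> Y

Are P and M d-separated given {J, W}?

No

5 paths connect P and M; each must be blocked for d-separation to hold:
  1. P → W → Y ← J → L ← M — W:chain[blocks]; Y:collider[blocks]; J:fork[blocks]; L:collider[blocks] ⇒ blocked
  2. P → W → Y ← J → M — W:chain[blocks]; Y:collider[blocks]; J:fork[blocks] ⇒ blocked
  3. P → B → M — B:chain[open] ⇒ active
  4. P → Y ← J → L ← M — Y:collider[blocks]; J:fork[blocks]; L:collider[blocks] ⇒ blocked
  5. P → Y ← J → M — Y:collider[blocks]; J:fork[blocks] ⇒ blocked
At least one path is unblocked, so d-separation fails.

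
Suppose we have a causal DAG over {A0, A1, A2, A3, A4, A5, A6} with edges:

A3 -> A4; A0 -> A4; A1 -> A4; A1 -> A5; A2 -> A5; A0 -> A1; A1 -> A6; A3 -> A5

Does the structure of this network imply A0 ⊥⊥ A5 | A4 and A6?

No

Enumerating the 4 paths from A0 to A5 and testing each for blocking by {A4, A6}:
  1. A0 → A1 → A5 — A1:chain[open] ⇒ active
  2. A0 → A1 → A4 ← A3 → A5 — A1:chain[open]; A4:collider[open]; A3:fork[open] ⇒ active
  3. A0 → A4 ← A1 → A5 — A4:collider[open]; A1:fork[open] ⇒ active
  4. A0 → A4 ← A3 → A5 — A4:collider[open]; A3:fork[open] ⇒ active
At least one path is unblocked, so d-separation fails.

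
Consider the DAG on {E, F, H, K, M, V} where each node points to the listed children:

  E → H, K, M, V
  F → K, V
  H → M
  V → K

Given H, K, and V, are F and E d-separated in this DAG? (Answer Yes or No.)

No

We examine all 4 paths between F and E:
Path 1: F → K ← E
  K is a collider and K is conditioned on, which opens it — no node blocks this path, so it is active.
Path 2: F → K ← V ← E
  V is a chain here and V is conditioned on, so the path is blocked at V.
Path 3: F → V ← E
  V is a collider and V is conditioned on, which opens it — no node blocks this path, so it is active.
Path 4: F → V → K ← E
  V is a chain here and V is conditioned on, so the path is blocked at V.
Because an active path exists, F and E are not d-separated.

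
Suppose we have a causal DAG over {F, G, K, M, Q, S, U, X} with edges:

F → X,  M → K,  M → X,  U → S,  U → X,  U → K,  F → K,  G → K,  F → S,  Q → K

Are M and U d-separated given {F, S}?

Yes

There are 6 undirected paths between M and U; checking each against the conditioning set {F, S}:
Path 1: M → K ← F → S ← U
  K is a collider here and neither K nor any of its descendants is conditioned on, so the collider stays closed — the path is blocked at K.
Path 2: M → K ← F → X ← U
  K is a collider here and neither K nor any of its descendants is conditioned on, so the collider stays closed — the path is blocked at K.
Path 3: M → K ← U
  K is a collider here and neither K nor any of its descendants is conditioned on, so the collider stays closed — the path is blocked at K.
Path 4: M → X ← F → K ← U
  X is a collider here and neither X nor any of its descendants is conditioned on, so the collider stays closed — the path is blocked at X.
Path 5: M → X ← F → S ← U
  X is a collider here and neither X nor any of its descendants is conditioned on, so the collider stays closed — the path is blocked at X.
Path 6: M → X ← U
  X is a collider here and neither X nor any of its descendants is conditioned on, so the collider stays closed — the path is blocked at X.
All paths are blocked; M ⊥ U | {F, S} holds.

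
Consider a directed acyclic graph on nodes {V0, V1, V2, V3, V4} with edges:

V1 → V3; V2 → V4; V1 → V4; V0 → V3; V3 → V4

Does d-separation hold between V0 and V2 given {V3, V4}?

No

We examine all 2 paths between V0 and V2:
Path 1: V0 → V3 → V4 ← V2
  V3 is a chain here and V3 is conditioned on, so the path is blocked at V3.
Path 2: V0 → V3 ← V1 → V4 ← V2
  V3 is a collider and V3 is conditioned on, which opens it; V1 is a fork and V1 is not conditioned on; V4 is a collider and V4 is conditioned on, which opens it — no node blocks this path, so it is active.
Since the path V0 → V3 ← V1 → V4 ← V2 is active, V0 and V2 are not d-separated given {V3, V4}.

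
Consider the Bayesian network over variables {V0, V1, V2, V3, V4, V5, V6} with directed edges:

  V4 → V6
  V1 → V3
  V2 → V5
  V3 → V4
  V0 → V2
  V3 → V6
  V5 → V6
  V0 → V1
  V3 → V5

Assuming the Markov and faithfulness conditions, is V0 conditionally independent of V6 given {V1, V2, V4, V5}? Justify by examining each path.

Yes — V0 and V6 are d-separated given {V1, V2, V4, V5}.

We examine all 6 paths between V0 and V6:
Path 1: V0 → V1 → V3 → V6
  V1 is a chain here and V1 is conditioned on, so the path is blocked at V1.
Path 2: V0 → V1 → V3 → V4 → V6
  V1 is a chain here and V1 is conditioned on, so the path is blocked at V1.
Path 3: V0 → V1 → V3 → V5 → V6
  V1 is a chain here and V1 is conditioned on, so the path is blocked at V1.
Path 4: V0 → V2 → V5 → V6
  V2 is a chain here and V2 is conditioned on, so the path is blocked at V2.
Path 5: V0 → V2 → V5 ← V3 → V6
  V2 is a chain here and V2 is conditioned on, so the path is blocked at V2.
Path 6: V0 → V2 → V5 ← V3 → V4 → V6
  V2 is a chain here and V2 is conditioned on, so the path is blocked at V2.
Every path is blocked, so V0 and V6 are d-separated given {V1, V2, V4, V5}.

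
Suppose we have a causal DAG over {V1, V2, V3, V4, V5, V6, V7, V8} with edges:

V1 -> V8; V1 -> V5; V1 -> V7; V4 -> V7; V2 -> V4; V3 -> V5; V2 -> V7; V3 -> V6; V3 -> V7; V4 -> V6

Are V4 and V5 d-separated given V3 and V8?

Yes

6 paths connect V4 and V5; each must be blocked for d-separation to hold:
Path 1: V4 → V6 ← V3 → V7 ← V1 → V5
  V6 is a collider here and neither V6 nor any of its descendants is conditioned on, so the collider stays closed — the path is blocked at V6.
Path 2: V4 → V6 ← V3 → V5
  V6 is a collider here and neither V6 nor any of its descendants is conditioned on, so the collider stays closed — the path is blocked at V6.
Path 3: V4 → V7 ← V3 → V5
  V7 is a collider here and neither V7 nor any of its descendants is conditioned on, so the collider stays closed — the path is blocked at V7.
Path 4: V4 → V7 ← V1 → V5
  V7 is a collider here and neither V7 nor any of its descendants is conditioned on, so the collider stays closed — the path is blocked at V7.
Path 5: V4 ← V2 → V7 ← V3 → V5
  V7 is a collider here and neither V7 nor any of its descendants is conditioned on, so the collider stays closed — the path is blocked at V7.
Path 6: V4 ← V2 → V7 ← V1 → V5
  V7 is a collider here and neither V7 nor any of its descendants is conditioned on, so the collider stays closed — the path is blocked at V7.
All paths are blocked; V4 ⊥ V5 | {V3, V8} holds.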